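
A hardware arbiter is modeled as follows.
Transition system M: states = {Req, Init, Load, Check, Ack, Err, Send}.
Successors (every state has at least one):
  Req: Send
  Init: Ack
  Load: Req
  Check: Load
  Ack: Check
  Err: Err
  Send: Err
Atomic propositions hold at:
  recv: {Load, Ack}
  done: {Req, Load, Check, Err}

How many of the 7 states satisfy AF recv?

4

AF recv: least fixpoint, start Z0 = {Load, Ack}, add states with every successor in Z. Z1 = {Init, Load, Check, Ack}; fixed.
Sat(AF recv) = {Init, Load, Check, Ack}
|Sat(AF recv)| = |{Init, Load, Check, Ack}| = 4.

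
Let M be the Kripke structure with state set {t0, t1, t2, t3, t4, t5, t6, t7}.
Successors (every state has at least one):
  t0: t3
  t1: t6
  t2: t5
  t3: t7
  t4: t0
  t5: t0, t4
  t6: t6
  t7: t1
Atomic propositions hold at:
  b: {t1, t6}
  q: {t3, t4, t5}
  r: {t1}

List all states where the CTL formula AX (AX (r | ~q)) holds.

Sat(~q) = {t0, t1, t2, t6, t7}
Sat(r | ~q) = {t0, t1, t2, t6, t7}
Sat(AX (r | ~q)) = {s : every successor in {t0, t1, t2, t6, t7}} = {t1, t3, t4, t6, t7}
Sat(AX (AX (r | ~q))) = {s : every successor in {t1, t3, t4, t6, t7}} = {t0, t1, t3, t6, t7}

{t0, t1, t3, t6, t7}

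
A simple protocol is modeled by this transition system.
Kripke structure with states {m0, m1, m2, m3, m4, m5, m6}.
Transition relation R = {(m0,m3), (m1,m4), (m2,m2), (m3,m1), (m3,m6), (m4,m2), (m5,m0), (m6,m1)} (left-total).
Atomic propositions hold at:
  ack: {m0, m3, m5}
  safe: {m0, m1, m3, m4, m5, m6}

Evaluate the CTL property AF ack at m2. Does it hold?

No

AF ack: least fixpoint, start Z0 = {m0, m3, m5}, add states with every successor in Z. Already a fixed point.
Sat(AF ack) = {m0, m3, m5}
m2 ∉ Sat(AF ack) = {m0, m3, m5}, so the formula does not hold at m2.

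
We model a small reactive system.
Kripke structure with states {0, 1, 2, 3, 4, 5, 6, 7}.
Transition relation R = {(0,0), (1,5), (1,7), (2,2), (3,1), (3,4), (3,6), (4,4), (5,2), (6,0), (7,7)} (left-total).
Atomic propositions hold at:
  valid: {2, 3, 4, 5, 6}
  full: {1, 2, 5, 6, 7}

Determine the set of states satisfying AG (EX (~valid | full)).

Sat(~valid) = {0, 1, 7}
Sat(~valid | full) = {0, 1, 2, 5, 6, 7}
Sat(EX (~valid | full)) = {s : some successor in {0, 1, 2, 5, 6, 7}} = {0, 1, 2, 3, 5, 6, 7}
AG (EX (~valid | full)): greatest fixpoint, start Z0 = {0, 1, 2, 3, 5, 6, 7}, keep only states in Sat with every successor in Z. Z1 = {0, 1, 2, 5, 6, 7}; fixed.
Sat(AG (EX (~valid | full))) = {0, 1, 2, 5, 6, 7}

{0, 1, 2, 5, 6, 7}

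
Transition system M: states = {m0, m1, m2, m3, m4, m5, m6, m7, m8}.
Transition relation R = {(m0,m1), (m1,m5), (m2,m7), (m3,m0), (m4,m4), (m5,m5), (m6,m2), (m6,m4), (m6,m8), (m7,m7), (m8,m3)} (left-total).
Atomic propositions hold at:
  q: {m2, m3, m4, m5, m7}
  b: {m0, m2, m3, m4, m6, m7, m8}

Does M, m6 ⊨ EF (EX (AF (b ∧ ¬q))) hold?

Sat(¬q) = {m0, m1, m6, m8}
Sat(b ∧ ¬q) = {m0, m6, m8}
AF (b ∧ ¬q): least fixpoint, start Z0 = {m0, m6, m8}, add states with every successor in Z. Z1 = {m0, m3, m6, m8}; fixed.
Sat(AF (b ∧ ¬q)) = {m0, m3, m6, m8}
Sat(EX (AF (b ∧ ¬q))) = {s : some successor in {m0, m3, m6, m8}} = {m3, m6, m8}
EF (EX (AF (b ∧ ¬q))): least fixpoint, start Z0 = {m3, m6, m8}, add states with some successor in Z. Already a fixed point.
Sat(EF (EX (AF (b ∧ ¬q)))) = {m3, m6, m8}
m6 ∈ Sat(EF (EX (AF (b ∧ ¬q)))) = {m3, m6, m8}, so the formula holds at m6.

Yes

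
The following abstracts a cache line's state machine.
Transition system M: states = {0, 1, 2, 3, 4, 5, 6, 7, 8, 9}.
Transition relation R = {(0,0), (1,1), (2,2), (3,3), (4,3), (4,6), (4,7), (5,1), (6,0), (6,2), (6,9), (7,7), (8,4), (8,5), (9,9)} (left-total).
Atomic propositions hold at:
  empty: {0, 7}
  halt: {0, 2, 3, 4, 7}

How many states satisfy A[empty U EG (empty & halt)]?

2

Sat(empty & halt) = {0, 7}
EG (empty & halt): greatest fixpoint, start Z0 = {0, 7}, keep only states in Sat with some successor in Z. Already a fixed point.
Sat(EG (empty & halt)) = {0, 7}
A[empty U EG (empty & halt)]: least fixpoint, start Z0 = Sat(EG (empty & halt)) = {0, 7}, add states in Sat(empty) with every successor in Z. Already a fixed point.
Sat(A[empty U EG (empty & halt)]) = {0, 7}
|Sat(A[empty U EG (empty & halt)])| = |{0, 7}| = 2.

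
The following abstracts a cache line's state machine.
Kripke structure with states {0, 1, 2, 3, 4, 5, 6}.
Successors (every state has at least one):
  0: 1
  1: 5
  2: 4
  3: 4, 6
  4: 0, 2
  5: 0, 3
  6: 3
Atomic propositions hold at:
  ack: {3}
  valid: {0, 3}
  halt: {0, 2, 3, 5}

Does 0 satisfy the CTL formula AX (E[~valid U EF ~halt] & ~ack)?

Sat(~valid) = {1, 2, 4, 5, 6}
Sat(~halt) = {1, 4, 6}
EF ~halt: least fixpoint, start Z0 = {1, 4, 6}, add states with some successor in Z. Z1 = {0, 1, 2, 3, 4, 6}; Z2 = {0, 1, 2, 3, 4, 5, 6}; fixed.
Sat(EF ~halt) = {0, 1, 2, 3, 4, 5, 6}
E[~valid U EF ~halt]: least fixpoint, start Z0 = Sat(EF ~halt) = {0, 1, 2, 3, 4, 5, 6}, add states in Sat(~valid) with some successor in Z. Already a fixed point.
Sat(E[~valid U EF ~halt]) = {0, 1, 2, 3, 4, 5, 6}
Sat(~ack) = {0, 1, 2, 4, 5, 6}
Sat(E[~valid U EF ~halt] & ~ack) = {0, 1, 2, 4, 5, 6}
Sat(AX (E[~valid U EF ~halt] & ~ack)) = {s : every successor in {0, 1, 2, 4, 5, 6}} = {0, 1, 2, 3, 4}
0 ∈ Sat(AX (E[~valid U EF ~halt] & ~ack)) = {0, 1, 2, 3, 4}, so the formula holds at 0.

Yes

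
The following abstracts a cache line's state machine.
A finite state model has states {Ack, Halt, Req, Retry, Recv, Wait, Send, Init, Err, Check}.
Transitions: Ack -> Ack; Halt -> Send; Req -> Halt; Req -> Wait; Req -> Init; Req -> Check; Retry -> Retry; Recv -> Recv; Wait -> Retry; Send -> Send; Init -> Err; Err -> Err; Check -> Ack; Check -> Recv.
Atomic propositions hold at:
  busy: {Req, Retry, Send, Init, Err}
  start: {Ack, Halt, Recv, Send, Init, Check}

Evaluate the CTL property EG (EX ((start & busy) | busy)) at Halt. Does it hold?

Sat(start & busy) = {Send, Init}
Sat((start & busy) | busy) = {Req, Retry, Send, Init, Err}
Sat(EX ((start & busy) | busy)) = {s : some successor in {Req, Retry, Send, Init, Err}} = {Halt, Req, Retry, Wait, Send, Init, Err}
EG (EX ((start & busy) | busy)): greatest fixpoint, start Z0 = {Halt, Req, Retry, Wait, Send, Init, Err}, keep only states in Sat with some successor in Z. Already a fixed point.
Sat(EG (EX ((start & busy) | busy))) = {Halt, Req, Retry, Wait, Send, Init, Err}
Halt ∈ Sat(EG (EX ((start & busy) | busy))) = {Halt, Req, Retry, Wait, Send, Init, Err}, so the formula holds at Halt.

Yes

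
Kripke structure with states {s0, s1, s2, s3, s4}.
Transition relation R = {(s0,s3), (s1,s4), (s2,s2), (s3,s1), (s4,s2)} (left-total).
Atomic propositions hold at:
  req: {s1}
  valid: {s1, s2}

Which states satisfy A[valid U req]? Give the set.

A[valid U req]: least fixpoint, start Z0 = Sat(req) = {s1}, add states in Sat(valid) with every successor in Z. Already a fixed point.
Sat(A[valid U req]) = {s1}

{s1}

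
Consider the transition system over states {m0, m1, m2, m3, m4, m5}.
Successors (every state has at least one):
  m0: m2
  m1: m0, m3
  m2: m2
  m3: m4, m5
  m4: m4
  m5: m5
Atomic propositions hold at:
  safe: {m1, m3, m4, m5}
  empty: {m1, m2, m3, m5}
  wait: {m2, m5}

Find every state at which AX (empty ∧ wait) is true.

Sat(empty ∧ wait) = {m2, m5}
Sat(AX (empty ∧ wait)) = {s : every successor in {m2, m5}} = {m0, m2, m5}

{m0, m2, m5}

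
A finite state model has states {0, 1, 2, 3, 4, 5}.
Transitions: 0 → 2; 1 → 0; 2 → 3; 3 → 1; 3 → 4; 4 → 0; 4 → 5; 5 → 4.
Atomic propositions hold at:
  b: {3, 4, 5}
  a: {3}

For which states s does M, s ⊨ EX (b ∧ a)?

Sat(b ∧ a) = {3}
Sat(EX (b ∧ a)) = {s : some successor in {3}} = {2}

{2}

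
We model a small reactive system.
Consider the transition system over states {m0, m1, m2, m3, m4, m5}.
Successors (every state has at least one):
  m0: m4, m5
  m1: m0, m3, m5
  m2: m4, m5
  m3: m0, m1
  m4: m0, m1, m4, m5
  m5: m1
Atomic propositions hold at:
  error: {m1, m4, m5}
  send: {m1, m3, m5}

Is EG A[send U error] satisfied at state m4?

A[send U error]: least fixpoint, start Z0 = Sat(error) = {m1, m4, m5}, add states in Sat(send) with every successor in Z. Already a fixed point.
Sat(A[send U error]) = {m1, m4, m5}
EG A[send U error]: greatest fixpoint, start Z0 = {m1, m4, m5}, keep only states in Sat with some successor in Z. Already a fixed point.
Sat(EG A[send U error]) = {m1, m4, m5}
m4 ∈ Sat(EG A[send U error]) = {m1, m4, m5}, so the formula holds at m4.

Yes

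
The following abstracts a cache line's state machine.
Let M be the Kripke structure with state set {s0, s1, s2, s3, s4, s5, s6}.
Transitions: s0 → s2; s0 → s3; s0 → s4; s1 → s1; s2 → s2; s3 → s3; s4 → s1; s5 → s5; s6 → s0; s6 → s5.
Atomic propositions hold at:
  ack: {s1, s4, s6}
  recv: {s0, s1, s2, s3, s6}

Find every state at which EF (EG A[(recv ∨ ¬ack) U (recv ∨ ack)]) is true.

{s0, s1, s2, s3, s4, s6}

Sat(¬ack) = {s0, s2, s3, s5}
Sat(recv ∨ ¬ack) = {s0, s1, s2, s3, s5, s6}
Sat(recv ∨ ack) = {s0, s1, s2, s3, s4, s6}
A[(recv ∨ ¬ack) U (recv ∨ ack)]: least fixpoint, start Z0 = Sat((recv ∨ ack)) = {s0, s1, s2, s3, s4, s6}, add states in Sat(recv ∨ ¬ack) with every successor in Z. Already a fixed point.
Sat(A[(recv ∨ ¬ack) U (recv ∨ ack)]) = {s0, s1, s2, s3, s4, s6}
EG A[(recv ∨ ¬ack) U (recv ∨ ack)]: greatest fixpoint, start Z0 = {s0, s1, s2, s3, s4, s6}, keep only states in Sat with some successor in Z. Already a fixed point.
Sat(EG A[(recv ∨ ¬ack) U (recv ∨ ack)]) = {s0, s1, s2, s3, s4, s6}
EF (EG A[(recv ∨ ¬ack) U (recv ∨ ack)]): least fixpoint, start Z0 = {s0, s1, s2, s3, s4, s6}, add states with some successor in Z. Already a fixed point.
Sat(EF (EG A[(recv ∨ ¬ack) U (recv ∨ ack)])) = {s0, s1, s2, s3, s4, s6}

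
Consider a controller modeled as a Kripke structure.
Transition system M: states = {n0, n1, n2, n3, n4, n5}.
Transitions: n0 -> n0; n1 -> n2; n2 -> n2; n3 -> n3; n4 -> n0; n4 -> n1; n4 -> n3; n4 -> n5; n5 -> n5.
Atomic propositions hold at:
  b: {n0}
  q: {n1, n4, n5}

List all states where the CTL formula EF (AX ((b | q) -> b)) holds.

Sat(b | q) = {n0, n1, n4, n5}
Sat((b | q) -> b) = {n0, n2, n3}
Sat(AX ((b | q) -> b)) = {s : every successor in {n0, n2, n3}} = {n0, n1, n2, n3}
EF (AX ((b | q) -> b)): least fixpoint, start Z0 = {n0, n1, n2, n3}, add states with some successor in Z. Z1 = {n0, n1, n2, n3, n4}; fixed.
Sat(EF (AX ((b | q) -> b))) = {n0, n1, n2, n3, n4}

{n0, n1, n2, n3, n4}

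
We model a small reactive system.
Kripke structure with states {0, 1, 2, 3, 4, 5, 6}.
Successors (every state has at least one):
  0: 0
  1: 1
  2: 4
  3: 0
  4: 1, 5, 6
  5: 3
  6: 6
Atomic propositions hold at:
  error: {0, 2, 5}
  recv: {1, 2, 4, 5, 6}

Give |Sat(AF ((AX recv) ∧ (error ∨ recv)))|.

Sat(AX recv) = {s : every successor in {1, 2, 4, 5, 6}} = {1, 2, 4, 6}
Sat(error ∨ recv) = {0, 1, 2, 4, 5, 6}
Sat((AX recv) ∧ (error ∨ recv)) = {1, 2, 4, 6}
AF ((AX recv) ∧ (error ∨ recv)): least fixpoint, start Z0 = {1, 2, 4, 6}, add states with every successor in Z. Already a fixed point.
Sat(AF ((AX recv) ∧ (error ∨ recv))) = {1, 2, 4, 6}
|Sat(AF ((AX recv) ∧ (error ∨ recv)))| = |{1, 2, 4, 6}| = 4.

4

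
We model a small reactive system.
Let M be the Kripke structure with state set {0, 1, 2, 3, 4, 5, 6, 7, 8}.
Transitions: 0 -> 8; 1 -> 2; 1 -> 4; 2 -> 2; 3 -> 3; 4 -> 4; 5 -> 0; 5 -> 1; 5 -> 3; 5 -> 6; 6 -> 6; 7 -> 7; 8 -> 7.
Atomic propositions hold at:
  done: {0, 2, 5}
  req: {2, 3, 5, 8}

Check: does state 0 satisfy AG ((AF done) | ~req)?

AF done: least fixpoint, start Z0 = {0, 2, 5}, add states with every successor in Z. Already a fixed point.
Sat(AF done) = {0, 2, 5}
Sat(~req) = {0, 1, 4, 6, 7}
Sat((AF done) | ~req) = {0, 1, 2, 4, 5, 6, 7}
AG ((AF done) | ~req): greatest fixpoint, start Z0 = {0, 1, 2, 4, 5, 6, 7}, keep only states in Sat with every successor in Z. Z1 = {1, 2, 4, 6, 7}; fixed.
Sat(AG ((AF done) | ~req)) = {1, 2, 4, 6, 7}
0 ∉ Sat(AG ((AF done) | ~req)) = {1, 2, 4, 6, 7}, so the formula does not hold at 0.

No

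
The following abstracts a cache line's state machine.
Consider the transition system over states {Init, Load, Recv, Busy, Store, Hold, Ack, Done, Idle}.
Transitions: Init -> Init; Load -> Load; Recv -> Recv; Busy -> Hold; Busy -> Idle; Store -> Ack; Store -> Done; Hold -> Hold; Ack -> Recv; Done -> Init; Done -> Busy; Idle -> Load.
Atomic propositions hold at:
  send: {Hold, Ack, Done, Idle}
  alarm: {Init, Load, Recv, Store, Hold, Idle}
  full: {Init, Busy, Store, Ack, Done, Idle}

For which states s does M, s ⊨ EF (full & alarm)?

{Init, Busy, Store, Done, Idle}

Sat(full & alarm) = {Init, Store, Idle}
EF (full & alarm): least fixpoint, start Z0 = {Init, Store, Idle}, add states with some successor in Z. Z1 = {Init, Busy, Store, Done, Idle}; fixed.
Sat(EF (full & alarm)) = {Init, Busy, Store, Done, Idle}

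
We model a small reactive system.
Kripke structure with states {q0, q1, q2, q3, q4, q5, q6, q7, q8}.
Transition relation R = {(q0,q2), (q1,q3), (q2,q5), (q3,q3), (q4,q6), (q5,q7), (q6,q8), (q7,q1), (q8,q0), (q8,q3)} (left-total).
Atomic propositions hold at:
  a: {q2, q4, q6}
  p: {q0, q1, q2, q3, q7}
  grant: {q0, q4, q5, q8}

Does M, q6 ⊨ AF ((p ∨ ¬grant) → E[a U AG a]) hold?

Sat(¬grant) = {q1, q2, q3, q6, q7}
Sat(p ∨ ¬grant) = {q0, q1, q2, q3, q6, q7}
AG a: greatest fixpoint, start Z0 = {q2, q4, q6}, keep only states in Sat with every successor in Z. Z1 = {q4}; Z2 = ∅; fixed.
Sat(AG a) = ∅
E[a U AG a]: least fixpoint, start Z0 = Sat(AG a) = ∅, add states in Sat(a) with some successor in Z. Already a fixed point.
Sat(E[a U AG a]) = ∅
Sat((p ∨ ¬grant) → E[a U AG a]) = {q4, q5, q8}
AF ((p ∨ ¬grant) → E[a U AG a]): least fixpoint, start Z0 = {q4, q5, q8}, add states with every successor in Z. Z1 = {q2, q4, q5, q6, q8}; Z2 = {q0, q2, q4, q5, q6, q8}; fixed.
Sat(AF ((p ∨ ¬grant) → E[a U AG a])) = {q0, q2, q4, q5, q6, q8}
q6 ∈ Sat(AF ((p ∨ ¬grant) → E[a U AG a])) = {q0, q2, q4, q5, q6, q8}, so the formula holds at q6.

Yes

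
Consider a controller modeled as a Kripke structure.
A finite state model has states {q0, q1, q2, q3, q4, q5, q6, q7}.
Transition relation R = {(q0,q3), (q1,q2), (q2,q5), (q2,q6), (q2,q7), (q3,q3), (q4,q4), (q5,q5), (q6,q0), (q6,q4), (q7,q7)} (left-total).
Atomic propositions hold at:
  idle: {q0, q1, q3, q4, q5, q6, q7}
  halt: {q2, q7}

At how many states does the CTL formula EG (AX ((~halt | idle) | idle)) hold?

7

Sat(~halt) = {q0, q1, q3, q4, q5, q6}
Sat(~halt | idle) = {q0, q1, q3, q4, q5, q6, q7}
Sat((~halt | idle) | idle) = {q0, q1, q3, q4, q5, q6, q7}
Sat(AX ((~halt | idle) | idle)) = {s : every successor in {q0, q1, q3, q4, q5, q6, q7}} = {q0, q2, q3, q4, q5, q6, q7}
EG (AX ((~halt | idle) | idle)): greatest fixpoint, start Z0 = {q0, q2, q3, q4, q5, q6, q7}, keep only states in Sat with some successor in Z. Already a fixed point.
Sat(EG (AX ((~halt | idle) | idle))) = {q0, q2, q3, q4, q5, q6, q7}
|Sat(EG (AX ((~halt | idle) | idle)))| = |{q0, q2, q3, q4, q5, q6, q7}| = 7.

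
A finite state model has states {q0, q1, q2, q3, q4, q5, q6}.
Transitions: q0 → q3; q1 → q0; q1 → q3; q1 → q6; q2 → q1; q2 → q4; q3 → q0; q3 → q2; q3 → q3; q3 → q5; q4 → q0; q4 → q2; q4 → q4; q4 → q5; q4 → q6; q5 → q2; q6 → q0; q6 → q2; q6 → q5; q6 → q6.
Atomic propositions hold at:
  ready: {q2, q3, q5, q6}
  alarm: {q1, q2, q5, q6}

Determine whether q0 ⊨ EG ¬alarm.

Yes

Sat(¬alarm) = {q0, q3, q4}
EG ¬alarm: greatest fixpoint, start Z0 = {q0, q3, q4}, keep only states in Sat with some successor in Z. Already a fixed point.
Sat(EG ¬alarm) = {q0, q3, q4}
q0 ∈ Sat(EG ¬alarm) = {q0, q3, q4}, so the formula holds at q0.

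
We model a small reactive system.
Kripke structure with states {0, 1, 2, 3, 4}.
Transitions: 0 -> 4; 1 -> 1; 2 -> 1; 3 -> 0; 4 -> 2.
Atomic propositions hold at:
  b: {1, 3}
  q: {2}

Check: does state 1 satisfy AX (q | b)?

Yes

Sat(q | b) = {1, 2, 3}
Sat(AX (q | b)) = {s : every successor in {1, 2, 3}} = {1, 2, 4}
1 ∈ Sat(AX (q | b)) = {1, 2, 4}, so the formula holds at 1.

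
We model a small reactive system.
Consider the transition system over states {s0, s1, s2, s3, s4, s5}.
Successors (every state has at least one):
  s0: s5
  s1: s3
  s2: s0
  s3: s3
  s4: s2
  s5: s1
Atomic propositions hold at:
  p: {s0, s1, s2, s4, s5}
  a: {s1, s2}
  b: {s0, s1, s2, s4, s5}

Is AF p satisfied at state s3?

AF p: least fixpoint, start Z0 = {s0, s1, s2, s4, s5}, add states with every successor in Z. Already a fixed point.
Sat(AF p) = {s0, s1, s2, s4, s5}
s3 ∉ Sat(AF p) = {s0, s1, s2, s4, s5}, so the formula does not hold at s3.

No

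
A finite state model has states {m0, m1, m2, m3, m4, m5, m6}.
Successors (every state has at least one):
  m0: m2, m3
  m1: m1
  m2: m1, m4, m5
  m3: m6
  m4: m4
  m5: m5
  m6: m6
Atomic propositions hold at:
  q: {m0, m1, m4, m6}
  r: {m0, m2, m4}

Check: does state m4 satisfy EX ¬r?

Sat(¬r) = {m1, m3, m5, m6}
Sat(EX ¬r) = {s : some successor in {m1, m3, m5, m6}} = {m0, m1, m2, m3, m5, m6}
m4 ∉ Sat(EX ¬r) = {m0, m1, m2, m3, m5, m6}, so the formula does not hold at m4.

No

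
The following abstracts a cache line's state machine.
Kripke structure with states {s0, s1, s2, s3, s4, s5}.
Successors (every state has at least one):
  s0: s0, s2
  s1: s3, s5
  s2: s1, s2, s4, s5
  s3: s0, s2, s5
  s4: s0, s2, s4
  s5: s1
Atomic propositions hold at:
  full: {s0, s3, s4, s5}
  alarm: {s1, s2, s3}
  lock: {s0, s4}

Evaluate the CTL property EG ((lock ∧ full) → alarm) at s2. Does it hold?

Sat(lock ∧ full) = {s0, s4}
Sat((lock ∧ full) → alarm) = {s1, s2, s3, s5}
EG ((lock ∧ full) → alarm): greatest fixpoint, start Z0 = {s1, s2, s3, s5}, keep only states in Sat with some successor in Z. Already a fixed point.
Sat(EG ((lock ∧ full) → alarm)) = {s1, s2, s3, s5}
s2 ∈ Sat(EG ((lock ∧ full) → alarm)) = {s1, s2, s3, s5}, so the formula holds at s2.

Yes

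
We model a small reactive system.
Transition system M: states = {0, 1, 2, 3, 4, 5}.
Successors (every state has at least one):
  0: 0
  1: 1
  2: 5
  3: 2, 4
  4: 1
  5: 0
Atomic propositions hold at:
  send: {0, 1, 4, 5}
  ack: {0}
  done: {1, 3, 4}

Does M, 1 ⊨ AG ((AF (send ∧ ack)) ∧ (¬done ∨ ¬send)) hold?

No

Sat(send ∧ ack) = {0}
AF (send ∧ ack): least fixpoint, start Z0 = {0}, add states with every successor in Z. Z1 = {0, 5}; Z2 = {0, 2, 5}; fixed.
Sat(AF (send ∧ ack)) = {0, 2, 5}
Sat(¬done) = {0, 2, 5}
Sat(¬send) = {2, 3}
Sat(¬done ∨ ¬send) = {0, 2, 3, 5}
Sat((AF (send ∧ ack)) ∧ (¬done ∨ ¬send)) = {0, 2, 5}
AG ((AF (send ∧ ack)) ∧ (¬done ∨ ¬send)): greatest fixpoint, start Z0 = {0, 2, 5}, keep only states in Sat with every successor in Z. Already a fixed point.
Sat(AG ((AF (send ∧ ack)) ∧ (¬done ∨ ¬send))) = {0, 2, 5}
1 ∉ Sat(AG ((AF (send ∧ ack)) ∧ (¬done ∨ ¬send))) = {0, 2, 5}, so the formula does not hold at 1.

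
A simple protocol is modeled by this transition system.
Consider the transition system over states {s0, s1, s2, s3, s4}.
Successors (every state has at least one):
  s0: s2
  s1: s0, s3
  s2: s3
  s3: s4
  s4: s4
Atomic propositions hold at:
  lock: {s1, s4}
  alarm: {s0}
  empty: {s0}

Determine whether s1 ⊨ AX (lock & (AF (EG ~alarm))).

Sat(~alarm) = {s1, s2, s3, s4}
EG ~alarm: greatest fixpoint, start Z0 = {s1, s2, s3, s4}, keep only states in Sat with some successor in Z. Already a fixed point.
Sat(EG ~alarm) = {s1, s2, s3, s4}
AF (EG ~alarm): least fixpoint, start Z0 = {s1, s2, s3, s4}, add states with every successor in Z. Z1 = {s0, s1, s2, s3, s4}; fixed.
Sat(AF (EG ~alarm)) = {s0, s1, s2, s3, s4}
Sat(lock & (AF (EG ~alarm))) = {s1, s4}
Sat(AX (lock & (AF (EG ~alarm)))) = {s : every successor in {s1, s4}} = {s3, s4}
s1 ∉ Sat(AX (lock & (AF (EG ~alarm)))) = {s3, s4}, so the formula does not hold at s1.

No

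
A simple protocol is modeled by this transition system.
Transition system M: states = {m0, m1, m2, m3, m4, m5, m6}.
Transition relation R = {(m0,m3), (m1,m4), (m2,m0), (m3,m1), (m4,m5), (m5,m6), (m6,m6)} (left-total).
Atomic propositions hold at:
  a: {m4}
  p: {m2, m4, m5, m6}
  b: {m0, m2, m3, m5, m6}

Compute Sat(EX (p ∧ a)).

{m1}

Sat(p ∧ a) = {m4}
Sat(EX (p ∧ a)) = {s : some successor in {m4}} = {m1}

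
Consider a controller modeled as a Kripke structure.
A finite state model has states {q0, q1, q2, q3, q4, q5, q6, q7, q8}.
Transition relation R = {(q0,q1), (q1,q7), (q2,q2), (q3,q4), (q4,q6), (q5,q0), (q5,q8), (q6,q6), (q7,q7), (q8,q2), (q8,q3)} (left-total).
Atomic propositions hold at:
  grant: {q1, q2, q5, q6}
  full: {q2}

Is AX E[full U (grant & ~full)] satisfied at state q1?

No

Sat(~full) = {q0, q1, q3, q4, q5, q6, q7, q8}
Sat(grant & ~full) = {q1, q5, q6}
E[full U (grant & ~full)]: least fixpoint, start Z0 = Sat((grant & ~full)) = {q1, q5, q6}, add states in Sat(full) with some successor in Z. Already a fixed point.
Sat(E[full U (grant & ~full)]) = {q1, q5, q6}
Sat(AX E[full U (grant & ~full)]) = {s : every successor in {q1, q5, q6}} = {q0, q4, q6}
q1 ∉ Sat(AX E[full U (grant & ~full)]) = {q0, q4, q6}, so the formula does not hold at q1.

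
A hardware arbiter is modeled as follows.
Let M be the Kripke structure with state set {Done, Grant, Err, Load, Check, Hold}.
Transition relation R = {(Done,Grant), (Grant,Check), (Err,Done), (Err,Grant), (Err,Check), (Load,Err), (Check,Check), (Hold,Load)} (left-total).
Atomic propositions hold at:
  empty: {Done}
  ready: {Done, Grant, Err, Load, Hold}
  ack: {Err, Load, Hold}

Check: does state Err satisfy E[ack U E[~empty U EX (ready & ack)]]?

No

Sat(~empty) = {Grant, Err, Load, Check, Hold}
Sat(ready & ack) = {Err, Load, Hold}
Sat(EX (ready & ack)) = {s : some successor in {Err, Load, Hold}} = {Load, Hold}
E[~empty U EX (ready & ack)]: least fixpoint, start Z0 = Sat(EX (ready & ack)) = {Load, Hold}, add states in Sat(~empty) with some successor in Z. Already a fixed point.
Sat(E[~empty U EX (ready & ack)]) = {Load, Hold}
E[ack U E[~empty U EX (ready & ack)]]: least fixpoint, start Z0 = Sat(E[~empty U EX (ready & ack)]) = {Load, Hold}, add states in Sat(ack) with some successor in Z. Already a fixed point.
Sat(E[ack U E[~empty U EX (ready & ack)]]) = {Load, Hold}
Err ∉ Sat(E[ack U E[~empty U EX (ready & ack)]]) = {Load, Hold}, so the formula does not hold at Err.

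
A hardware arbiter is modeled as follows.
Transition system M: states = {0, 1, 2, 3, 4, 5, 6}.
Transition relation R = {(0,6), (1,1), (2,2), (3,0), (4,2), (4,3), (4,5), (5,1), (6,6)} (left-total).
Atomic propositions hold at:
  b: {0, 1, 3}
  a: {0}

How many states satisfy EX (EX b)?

Sat(EX b) = {s : some successor in {0, 1, 3}} = {1, 3, 4, 5}
Sat(EX (EX b)) = {s : some successor in {1, 3, 4, 5}} = {1, 4, 5}
|Sat(EX (EX b))| = |{1, 4, 5}| = 3.

3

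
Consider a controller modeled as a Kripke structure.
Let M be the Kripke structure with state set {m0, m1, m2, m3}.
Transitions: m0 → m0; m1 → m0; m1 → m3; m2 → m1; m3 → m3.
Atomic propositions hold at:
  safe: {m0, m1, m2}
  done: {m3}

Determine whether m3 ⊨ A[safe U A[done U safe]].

A[done U safe]: least fixpoint, start Z0 = Sat(safe) = {m0, m1, m2}, add states in Sat(done) with every successor in Z. Already a fixed point.
Sat(A[done U safe]) = {m0, m1, m2}
A[safe U A[done U safe]]: least fixpoint, start Z0 = Sat(A[done U safe]) = {m0, m1, m2}, add states in Sat(safe) with every successor in Z. Already a fixed point.
Sat(A[safe U A[done U safe]]) = {m0, m1, m2}
m3 ∉ Sat(A[safe U A[done U safe]]) = {m0, m1, m2}, so the formula does not hold at m3.

No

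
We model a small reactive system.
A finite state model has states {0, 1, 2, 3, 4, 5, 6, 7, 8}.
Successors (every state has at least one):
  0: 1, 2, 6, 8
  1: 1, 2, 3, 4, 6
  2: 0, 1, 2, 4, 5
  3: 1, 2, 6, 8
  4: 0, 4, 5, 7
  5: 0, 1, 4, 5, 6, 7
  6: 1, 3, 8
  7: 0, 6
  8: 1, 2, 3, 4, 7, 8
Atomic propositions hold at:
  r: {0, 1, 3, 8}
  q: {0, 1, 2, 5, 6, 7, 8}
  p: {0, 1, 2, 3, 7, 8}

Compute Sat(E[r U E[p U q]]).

{0, 1, 2, 3, 5, 6, 7, 8}

E[p U q]: least fixpoint, start Z0 = Sat(q) = {0, 1, 2, 5, 6, 7, 8}, add states in Sat(p) with some successor in Z. Z1 = {0, 1, 2, 3, 5, 6, 7, 8}; fixed.
Sat(E[p U q]) = {0, 1, 2, 3, 5, 6, 7, 8}
E[r U E[p U q]]: least fixpoint, start Z0 = Sat(E[p U q]) = {0, 1, 2, 3, 5, 6, 7, 8}, add states in Sat(r) with some successor in Z. Already a fixed point.
Sat(E[r U E[p U q]]) = {0, 1, 2, 3, 5, 6, 7, 8}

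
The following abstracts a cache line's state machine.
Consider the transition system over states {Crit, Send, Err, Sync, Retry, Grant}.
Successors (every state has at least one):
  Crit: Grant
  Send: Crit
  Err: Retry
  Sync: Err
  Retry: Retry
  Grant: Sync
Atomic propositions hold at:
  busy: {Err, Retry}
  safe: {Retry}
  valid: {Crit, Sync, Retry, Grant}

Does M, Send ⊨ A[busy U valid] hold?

No

A[busy U valid]: least fixpoint, start Z0 = Sat(valid) = {Crit, Sync, Retry, Grant}, add states in Sat(busy) with every successor in Z. Z1 = {Crit, Err, Sync, Retry, Grant}; fixed.
Sat(A[busy U valid]) = {Crit, Err, Sync, Retry, Grant}
Send ∉ Sat(A[busy U valid]) = {Crit, Err, Sync, Retry, Grant}, so the formula does not hold at Send.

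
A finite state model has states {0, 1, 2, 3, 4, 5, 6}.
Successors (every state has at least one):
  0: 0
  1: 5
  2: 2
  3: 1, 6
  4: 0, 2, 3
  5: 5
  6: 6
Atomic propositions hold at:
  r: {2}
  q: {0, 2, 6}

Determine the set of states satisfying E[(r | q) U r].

Sat(r | q) = {0, 2, 6}
E[(r | q) U r]: least fixpoint, start Z0 = Sat(r) = {2}, add states in Sat(r | q) with some successor in Z. Already a fixed point.
Sat(E[(r | q) U r]) = {2}

{2}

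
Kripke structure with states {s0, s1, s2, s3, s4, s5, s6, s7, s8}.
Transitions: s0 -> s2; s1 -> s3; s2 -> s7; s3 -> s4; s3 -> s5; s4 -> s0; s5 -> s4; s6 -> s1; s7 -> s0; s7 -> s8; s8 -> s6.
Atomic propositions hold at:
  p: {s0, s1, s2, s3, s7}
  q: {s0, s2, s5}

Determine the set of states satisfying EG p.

EG p: greatest fixpoint, start Z0 = {s0, s1, s2, s3, s7}, keep only states in Sat with some successor in Z. Z1 = {s0, s1, s2, s7}; Z2 = {s0, s2, s7}; fixed.
Sat(EG p) = {s0, s2, s7}

{s0, s2, s7}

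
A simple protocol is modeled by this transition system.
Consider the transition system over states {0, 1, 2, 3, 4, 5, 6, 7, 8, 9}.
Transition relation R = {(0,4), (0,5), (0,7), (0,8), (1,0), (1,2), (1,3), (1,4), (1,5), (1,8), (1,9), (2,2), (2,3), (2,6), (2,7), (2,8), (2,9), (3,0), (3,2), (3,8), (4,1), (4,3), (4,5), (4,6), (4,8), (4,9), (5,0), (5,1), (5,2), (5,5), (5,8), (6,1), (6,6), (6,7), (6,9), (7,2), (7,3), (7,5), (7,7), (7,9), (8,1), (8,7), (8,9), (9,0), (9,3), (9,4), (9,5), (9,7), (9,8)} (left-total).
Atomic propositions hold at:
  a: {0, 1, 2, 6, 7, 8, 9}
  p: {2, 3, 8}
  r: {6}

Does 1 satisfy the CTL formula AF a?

Yes

AF a: least fixpoint, start Z0 = {0, 1, 2, 6, 7, 8, 9}, add states with every successor in Z. Z1 = {0, 1, 2, 3, 6, 7, 8, 9}; fixed.
Sat(AF a) = {0, 1, 2, 3, 6, 7, 8, 9}
1 ∈ Sat(AF a) = {0, 1, 2, 3, 6, 7, 8, 9}, so the formula holds at 1.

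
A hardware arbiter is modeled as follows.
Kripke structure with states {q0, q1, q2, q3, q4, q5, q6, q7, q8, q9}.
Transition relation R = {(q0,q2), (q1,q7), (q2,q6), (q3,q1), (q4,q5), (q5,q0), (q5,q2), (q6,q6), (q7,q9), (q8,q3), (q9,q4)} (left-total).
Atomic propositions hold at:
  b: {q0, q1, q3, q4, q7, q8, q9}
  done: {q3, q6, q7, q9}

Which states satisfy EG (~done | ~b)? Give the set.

{q0, q2, q4, q5, q6}

Sat(~done) = {q0, q1, q2, q4, q5, q8}
Sat(~b) = {q2, q5, q6}
Sat(~done | ~b) = {q0, q1, q2, q4, q5, q6, q8}
EG (~done | ~b): greatest fixpoint, start Z0 = {q0, q1, q2, q4, q5, q6, q8}, keep only states in Sat with some successor in Z. Z1 = {q0, q2, q4, q5, q6}; fixed.
Sat(EG (~done | ~b)) = {q0, q2, q4, q5, q6}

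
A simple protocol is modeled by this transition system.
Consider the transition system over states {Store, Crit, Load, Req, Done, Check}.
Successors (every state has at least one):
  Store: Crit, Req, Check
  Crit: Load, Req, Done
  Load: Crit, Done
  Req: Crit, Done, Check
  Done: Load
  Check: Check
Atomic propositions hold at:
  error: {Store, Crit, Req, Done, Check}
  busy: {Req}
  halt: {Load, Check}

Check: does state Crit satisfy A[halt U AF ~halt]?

Sat(~halt) = {Store, Crit, Req, Done}
AF ~halt: least fixpoint, start Z0 = {Store, Crit, Req, Done}, add states with every successor in Z. Z1 = {Store, Crit, Load, Req, Done}; fixed.
Sat(AF ~halt) = {Store, Crit, Load, Req, Done}
A[halt U AF ~halt]: least fixpoint, start Z0 = Sat(AF ~halt) = {Store, Crit, Load, Req, Done}, add states in Sat(halt) with every successor in Z. Already a fixed point.
Sat(A[halt U AF ~halt]) = {Store, Crit, Load, Req, Done}
Crit ∈ Sat(A[halt U AF ~halt]) = {Store, Crit, Load, Req, Done}, so the formula holds at Crit.

Yes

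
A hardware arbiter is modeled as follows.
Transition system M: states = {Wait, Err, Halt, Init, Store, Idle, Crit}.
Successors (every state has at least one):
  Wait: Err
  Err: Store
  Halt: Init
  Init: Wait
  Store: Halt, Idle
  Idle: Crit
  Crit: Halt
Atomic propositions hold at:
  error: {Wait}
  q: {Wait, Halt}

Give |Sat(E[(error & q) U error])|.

Sat(error & q) = {Wait}
E[(error & q) U error]: least fixpoint, start Z0 = Sat(error) = {Wait}, add states in Sat(error & q) with some successor in Z. Already a fixed point.
Sat(E[(error & q) U error]) = {Wait}
|Sat(E[(error & q) U error])| = |{Wait}| = 1.

1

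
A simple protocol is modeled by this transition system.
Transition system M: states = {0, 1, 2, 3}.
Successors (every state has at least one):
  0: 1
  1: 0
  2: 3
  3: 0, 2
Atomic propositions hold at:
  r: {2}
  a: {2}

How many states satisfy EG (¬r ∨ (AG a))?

Sat(¬r) = {0, 1, 3}
AG a: greatest fixpoint, start Z0 = {2}, keep only states in Sat with every successor in Z. Z1 = ∅; fixed.
Sat(AG a) = ∅
Sat(¬r ∨ (AG a)) = {0, 1, 3}
EG (¬r ∨ (AG a)): greatest fixpoint, start Z0 = {0, 1, 3}, keep only states in Sat with some successor in Z. Already a fixed point.
Sat(EG (¬r ∨ (AG a))) = {0, 1, 3}
|Sat(EG (¬r ∨ (AG a)))| = |{0, 1, 3}| = 3.

3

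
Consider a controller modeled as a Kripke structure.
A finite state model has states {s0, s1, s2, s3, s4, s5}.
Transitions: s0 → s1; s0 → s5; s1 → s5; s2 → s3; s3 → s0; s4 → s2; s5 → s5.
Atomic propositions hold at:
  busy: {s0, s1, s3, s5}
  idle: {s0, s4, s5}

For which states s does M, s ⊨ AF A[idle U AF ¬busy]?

{s2, s4}

Sat(¬busy) = {s2, s4}
AF ¬busy: least fixpoint, start Z0 = {s2, s4}, add states with every successor in Z. Already a fixed point.
Sat(AF ¬busy) = {s2, s4}
A[idle U AF ¬busy]: least fixpoint, start Z0 = Sat(AF ¬busy) = {s2, s4}, add states in Sat(idle) with every successor in Z. Already a fixed point.
Sat(A[idle U AF ¬busy]) = {s2, s4}
AF A[idle U AF ¬busy]: least fixpoint, start Z0 = {s2, s4}, add states with every successor in Z. Already a fixed point.
Sat(AF A[idle U AF ¬busy]) = {s2, s4}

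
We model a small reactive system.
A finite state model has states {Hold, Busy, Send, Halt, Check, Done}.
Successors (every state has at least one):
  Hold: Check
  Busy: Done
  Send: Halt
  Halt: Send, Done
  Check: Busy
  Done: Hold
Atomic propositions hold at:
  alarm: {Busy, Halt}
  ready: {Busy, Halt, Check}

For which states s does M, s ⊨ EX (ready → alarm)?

{Busy, Send, Halt, Check, Done}

Sat(ready → alarm) = {Hold, Busy, Send, Halt, Done}
Sat(EX (ready → alarm)) = {s : some successor in {Hold, Busy, Send, Halt, Done}} = {Busy, Send, Halt, Check, Done}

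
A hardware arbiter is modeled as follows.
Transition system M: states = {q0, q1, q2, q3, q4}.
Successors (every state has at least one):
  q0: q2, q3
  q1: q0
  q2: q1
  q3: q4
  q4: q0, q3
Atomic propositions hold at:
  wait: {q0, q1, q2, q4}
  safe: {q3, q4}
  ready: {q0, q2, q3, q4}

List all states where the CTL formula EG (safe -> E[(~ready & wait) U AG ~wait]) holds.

Sat(~ready) = {q1}
Sat(~ready & wait) = {q1}
Sat(~wait) = {q3}
AG ~wait: greatest fixpoint, start Z0 = {q3}, keep only states in Sat with every successor in Z. Z1 = ∅; fixed.
Sat(AG ~wait) = ∅
E[(~ready & wait) U AG ~wait]: least fixpoint, start Z0 = Sat(AG ~wait) = ∅, add states in Sat(~ready & wait) with some successor in Z. Already a fixed point.
Sat(E[(~ready & wait) U AG ~wait]) = ∅
Sat(safe -> E[(~ready & wait) U AG ~wait]) = {q0, q1, q2}
EG (safe -> E[(~ready & wait) U AG ~wait]): greatest fixpoint, start Z0 = {q0, q1, q2}, keep only states in Sat with some successor in Z. Already a fixed point.
Sat(EG (safe -> E[(~ready & wait) U AG ~wait])) = {q0, q1, q2}

{q0, q1, q2}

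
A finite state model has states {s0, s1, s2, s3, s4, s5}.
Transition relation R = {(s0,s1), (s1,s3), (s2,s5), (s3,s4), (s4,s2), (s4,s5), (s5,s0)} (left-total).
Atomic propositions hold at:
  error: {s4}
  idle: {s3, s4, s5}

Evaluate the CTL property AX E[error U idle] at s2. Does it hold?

E[error U idle]: least fixpoint, start Z0 = Sat(idle) = {s3, s4, s5}, add states in Sat(error) with some successor in Z. Already a fixed point.
Sat(E[error U idle]) = {s3, s4, s5}
Sat(AX E[error U idle]) = {s : every successor in {s3, s4, s5}} = {s1, s2, s3}
s2 ∈ Sat(AX E[error U idle]) = {s1, s2, s3}, so the formula holds at s2.

Yes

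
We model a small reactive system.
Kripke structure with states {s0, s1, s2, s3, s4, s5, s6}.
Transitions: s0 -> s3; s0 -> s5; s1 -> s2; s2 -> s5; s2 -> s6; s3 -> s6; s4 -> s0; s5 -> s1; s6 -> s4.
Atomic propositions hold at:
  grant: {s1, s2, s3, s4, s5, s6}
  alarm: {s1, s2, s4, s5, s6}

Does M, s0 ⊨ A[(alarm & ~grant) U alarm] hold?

Sat(~grant) = {s0}
Sat(alarm & ~grant) = ∅
A[(alarm & ~grant) U alarm]: least fixpoint, start Z0 = Sat(alarm) = {s1, s2, s4, s5, s6}, add states in Sat(alarm & ~grant) with every successor in Z. Already a fixed point.
Sat(A[(alarm & ~grant) U alarm]) = {s1, s2, s4, s5, s6}
s0 ∉ Sat(A[(alarm & ~grant) U alarm]) = {s1, s2, s4, s5, s6}, so the formula does not hold at s0.

No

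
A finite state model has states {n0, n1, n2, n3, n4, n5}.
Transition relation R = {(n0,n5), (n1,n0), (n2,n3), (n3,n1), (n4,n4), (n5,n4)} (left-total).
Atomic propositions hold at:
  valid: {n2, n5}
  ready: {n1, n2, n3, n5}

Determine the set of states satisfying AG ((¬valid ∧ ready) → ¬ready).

{n0, n4, n5}

Sat(¬valid) = {n0, n1, n3, n4}
Sat(¬valid ∧ ready) = {n1, n3}
Sat(¬ready) = {n0, n4}
Sat((¬valid ∧ ready) → ¬ready) = {n0, n2, n4, n5}
AG ((¬valid ∧ ready) → ¬ready): greatest fixpoint, start Z0 = {n0, n2, n4, n5}, keep only states in Sat with every successor in Z. Z1 = {n0, n4, n5}; fixed.
Sat(AG ((¬valid ∧ ready) → ¬ready)) = {n0, n4, n5}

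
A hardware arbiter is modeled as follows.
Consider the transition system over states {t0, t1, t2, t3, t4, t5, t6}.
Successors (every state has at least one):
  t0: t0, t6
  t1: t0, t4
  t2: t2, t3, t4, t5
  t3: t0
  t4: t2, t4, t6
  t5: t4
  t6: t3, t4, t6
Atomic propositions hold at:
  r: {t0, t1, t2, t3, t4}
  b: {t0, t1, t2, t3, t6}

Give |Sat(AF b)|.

5

AF b: least fixpoint, start Z0 = {t0, t1, t2, t3, t6}, add states with every successor in Z. Already a fixed point.
Sat(AF b) = {t0, t1, t2, t3, t6}
|Sat(AF b)| = |{t0, t1, t2, t3, t6}| = 5.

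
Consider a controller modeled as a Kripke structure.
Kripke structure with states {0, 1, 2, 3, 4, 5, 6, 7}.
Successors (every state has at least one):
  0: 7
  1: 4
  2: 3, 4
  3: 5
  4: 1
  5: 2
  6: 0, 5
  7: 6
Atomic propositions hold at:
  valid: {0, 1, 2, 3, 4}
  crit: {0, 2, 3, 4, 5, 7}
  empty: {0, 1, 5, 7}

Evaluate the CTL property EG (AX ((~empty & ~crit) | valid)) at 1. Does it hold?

Sat(~empty) = {2, 3, 4, 6}
Sat(~crit) = {1, 6}
Sat(~empty & ~crit) = {6}
Sat((~empty & ~crit) | valid) = {0, 1, 2, 3, 4, 6}
Sat(AX ((~empty & ~crit) | valid)) = {s : every successor in {0, 1, 2, 3, 4, 6}} = {1, 2, 4, 5, 7}
EG (AX ((~empty & ~crit) | valid)): greatest fixpoint, start Z0 = {1, 2, 4, 5, 7}, keep only states in Sat with some successor in Z. Z1 = {1, 2, 4, 5}; fixed.
Sat(EG (AX ((~empty & ~crit) | valid))) = {1, 2, 4, 5}
1 ∈ Sat(EG (AX ((~empty & ~crit) | valid))) = {1, 2, 4, 5}, so the formula holds at 1.

Yes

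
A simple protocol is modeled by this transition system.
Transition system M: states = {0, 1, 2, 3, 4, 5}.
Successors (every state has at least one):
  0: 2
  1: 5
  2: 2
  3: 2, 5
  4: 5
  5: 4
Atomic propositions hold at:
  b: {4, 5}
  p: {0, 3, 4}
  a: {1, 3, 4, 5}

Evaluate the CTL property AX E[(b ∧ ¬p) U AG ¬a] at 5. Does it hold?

No

Sat(¬p) = {1, 2, 5}
Sat(b ∧ ¬p) = {5}
Sat(¬a) = {0, 2}
AG ¬a: greatest fixpoint, start Z0 = {0, 2}, keep only states in Sat with every successor in Z. Already a fixed point.
Sat(AG ¬a) = {0, 2}
E[(b ∧ ¬p) U AG ¬a]: least fixpoint, start Z0 = Sat(AG ¬a) = {0, 2}, add states in Sat(b ∧ ¬p) with some successor in Z. Already a fixed point.
Sat(E[(b ∧ ¬p) U AG ¬a]) = {0, 2}
Sat(AX E[(b ∧ ¬p) U AG ¬a]) = {s : every successor in {0, 2}} = {0, 2}
5 ∉ Sat(AX E[(b ∧ ¬p) U AG ¬a]) = {0, 2}, so the formula does not hold at 5.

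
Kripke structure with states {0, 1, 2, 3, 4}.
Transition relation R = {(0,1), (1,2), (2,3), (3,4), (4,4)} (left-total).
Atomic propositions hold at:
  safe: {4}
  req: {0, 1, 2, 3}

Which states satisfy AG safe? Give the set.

{4}

AG safe: greatest fixpoint, start Z0 = {4}, keep only states in Sat with every successor in Z. Already a fixed point.
Sat(AG safe) = {4}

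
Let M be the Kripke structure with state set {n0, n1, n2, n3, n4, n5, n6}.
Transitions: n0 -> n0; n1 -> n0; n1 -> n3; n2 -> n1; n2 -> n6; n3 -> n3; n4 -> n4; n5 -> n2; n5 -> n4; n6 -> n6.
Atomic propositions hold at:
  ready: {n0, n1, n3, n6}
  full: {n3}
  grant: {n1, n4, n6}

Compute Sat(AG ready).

{n0, n1, n3, n6}

AG ready: greatest fixpoint, start Z0 = {n0, n1, n3, n6}, keep only states in Sat with every successor in Z. Already a fixed point.
Sat(AG ready) = {n0, n1, n3, n6}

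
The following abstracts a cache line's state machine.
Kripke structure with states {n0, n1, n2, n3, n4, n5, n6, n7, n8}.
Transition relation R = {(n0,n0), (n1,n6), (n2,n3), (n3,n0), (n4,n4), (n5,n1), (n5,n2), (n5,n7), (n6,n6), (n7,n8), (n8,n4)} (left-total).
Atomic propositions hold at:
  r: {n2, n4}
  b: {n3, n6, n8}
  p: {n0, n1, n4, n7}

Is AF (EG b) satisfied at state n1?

Yes

EG b: greatest fixpoint, start Z0 = {n3, n6, n8}, keep only states in Sat with some successor in Z. Z1 = {n6}; fixed.
Sat(EG b) = {n6}
AF (EG b): least fixpoint, start Z0 = {n6}, add states with every successor in Z. Z1 = {n1, n6}; fixed.
Sat(AF (EG b)) = {n1, n6}
n1 ∈ Sat(AF (EG b)) = {n1, n6}, so the formula holds at n1.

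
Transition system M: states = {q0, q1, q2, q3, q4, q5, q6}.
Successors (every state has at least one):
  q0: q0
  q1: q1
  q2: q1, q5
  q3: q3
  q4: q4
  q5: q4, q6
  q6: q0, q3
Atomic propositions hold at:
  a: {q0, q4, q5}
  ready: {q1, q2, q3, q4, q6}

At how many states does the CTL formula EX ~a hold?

5

Sat(~a) = {q1, q2, q3, q6}
Sat(EX ~a) = {s : some successor in {q1, q2, q3, q6}} = {q1, q2, q3, q5, q6}
|Sat(EX ~a)| = |{q1, q2, q3, q5, q6}| = 5.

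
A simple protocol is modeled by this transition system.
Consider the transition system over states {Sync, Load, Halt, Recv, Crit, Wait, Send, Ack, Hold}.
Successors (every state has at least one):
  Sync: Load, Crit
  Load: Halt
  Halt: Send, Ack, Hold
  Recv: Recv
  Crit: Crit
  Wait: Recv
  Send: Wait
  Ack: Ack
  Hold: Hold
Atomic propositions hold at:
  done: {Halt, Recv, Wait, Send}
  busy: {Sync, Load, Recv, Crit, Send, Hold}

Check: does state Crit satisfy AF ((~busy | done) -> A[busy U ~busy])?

Yes

Sat(~busy) = {Halt, Wait, Ack}
Sat(~busy | done) = {Halt, Recv, Wait, Send, Ack}
A[busy U ~busy]: least fixpoint, start Z0 = Sat(~busy) = {Halt, Wait, Ack}, add states in Sat(busy) with every successor in Z. Z1 = {Load, Halt, Wait, Send, Ack}; fixed.
Sat(A[busy U ~busy]) = {Load, Halt, Wait, Send, Ack}
Sat((~busy | done) -> A[busy U ~busy]) = {Sync, Load, Halt, Crit, Wait, Send, Ack, Hold}
AF ((~busy | done) -> A[busy U ~busy]): least fixpoint, start Z0 = {Sync, Load, Halt, Crit, Wait, Send, Ack, Hold}, add states with every successor in Z. Already a fixed point.
Sat(AF ((~busy | done) -> A[busy U ~busy])) = {Sync, Load, Halt, Crit, Wait, Send, Ack, Hold}
Crit ∈ Sat(AF ((~busy | done) -> A[busy U ~busy])) = {Sync, Load, Halt, Crit, Wait, Send, Ack, Hold}, so the formula holds at Crit.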